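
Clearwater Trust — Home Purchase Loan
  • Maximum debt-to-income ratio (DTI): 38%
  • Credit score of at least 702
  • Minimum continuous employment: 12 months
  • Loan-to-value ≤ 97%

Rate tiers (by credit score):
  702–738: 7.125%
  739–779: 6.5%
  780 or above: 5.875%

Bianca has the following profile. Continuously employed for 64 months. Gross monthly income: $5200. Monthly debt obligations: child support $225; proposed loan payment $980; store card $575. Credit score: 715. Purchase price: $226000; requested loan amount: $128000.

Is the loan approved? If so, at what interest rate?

Credit score 715 ≥ 702 (meets minimum)
Employment 64 ≥ 12 months
LTV = 128,000/226,000 = 56.6% ≤ 97%
Total monthly debts = (225 + 980 + 575) = 1,780. DTI = 1,780/5,200 = 34.2% ≤ 38%
All requirements met. Score 715 falls in the 702–738 tier → 7.125%.

Approved at 7.125%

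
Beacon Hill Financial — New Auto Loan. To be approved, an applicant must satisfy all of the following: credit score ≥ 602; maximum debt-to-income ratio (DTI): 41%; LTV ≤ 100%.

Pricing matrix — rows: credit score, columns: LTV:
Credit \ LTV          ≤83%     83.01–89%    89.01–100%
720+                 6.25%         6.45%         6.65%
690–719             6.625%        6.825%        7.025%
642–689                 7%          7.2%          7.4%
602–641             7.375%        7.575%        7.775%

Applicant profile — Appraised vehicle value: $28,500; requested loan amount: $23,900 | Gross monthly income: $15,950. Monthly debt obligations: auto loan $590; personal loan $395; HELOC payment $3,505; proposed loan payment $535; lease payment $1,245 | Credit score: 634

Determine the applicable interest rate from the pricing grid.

Credit score 634 ≥ 602; Total monthly debts = (590 + 395 + 3,505 + 535 + 1,245) = 6,270. Debt-to-income = 6,270/15,950 = 39.3% — meets 41% limit
LTV: 23,900 ÷ 28,500 = 83.9%, within 100% cap
Credit 634 → row 602–641; LTV 83.9% → column 83.01–89%. Grid cell → 7.575%.

7.575%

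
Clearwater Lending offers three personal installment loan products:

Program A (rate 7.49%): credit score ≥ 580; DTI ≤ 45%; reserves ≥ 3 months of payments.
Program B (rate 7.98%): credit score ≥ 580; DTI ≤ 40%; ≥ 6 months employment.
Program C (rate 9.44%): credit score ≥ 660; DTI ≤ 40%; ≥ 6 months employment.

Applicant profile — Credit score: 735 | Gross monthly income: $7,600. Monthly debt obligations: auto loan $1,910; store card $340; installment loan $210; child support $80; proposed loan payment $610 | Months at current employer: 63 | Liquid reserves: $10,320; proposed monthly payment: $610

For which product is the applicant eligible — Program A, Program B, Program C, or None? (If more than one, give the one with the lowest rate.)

Program A

Total debts = (1,910 + 340 + 210 + 80 + 610) = 3,150; DTI = 3,150/7,600 = 41.4%.
Reserves = 10,320/610 = 16.9 months.
Program A: score 735 ≥ 580; DTI 41.4% ≤ 45%; reserves 16.9 ≥ 3 mo → qualifies.
Program B: score 735 ≥ 580; DTI 41.4% > 40%; employment 63 ≥ 6 mo → does not qualify.
Program C: score 735 ≥ 660; DTI 41.4% > 40%; employment 63 ≥ 6 mo → does not qualify.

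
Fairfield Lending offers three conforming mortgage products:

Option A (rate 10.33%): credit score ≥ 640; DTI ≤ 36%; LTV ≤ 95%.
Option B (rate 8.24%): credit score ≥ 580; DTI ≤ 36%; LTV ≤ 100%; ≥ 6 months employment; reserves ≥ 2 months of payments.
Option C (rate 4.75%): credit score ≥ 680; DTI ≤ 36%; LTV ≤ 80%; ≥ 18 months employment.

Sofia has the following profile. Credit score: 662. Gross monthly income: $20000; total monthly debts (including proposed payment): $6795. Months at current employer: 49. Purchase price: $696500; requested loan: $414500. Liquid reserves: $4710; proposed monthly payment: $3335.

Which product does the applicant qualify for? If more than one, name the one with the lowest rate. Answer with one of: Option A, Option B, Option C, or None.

DTI = 6,795/20,000 = 34%.
LTV = 414,500/696,500 = 59.5%.
Reserves = 4,710/3,335 = 1.4 months.
Option A: score 662 ≥ 640; DTI 34% ≤ 36%; LTV 59.5% ≤ 95% → qualifies.
Option B: score 662 ≥ 580; DTI 34% ≤ 36%; LTV 59.5% ≤ 100%; employment 49 ≥ 6 mo; reserves 1.4 < 2 mo → does not qualify.
Option C: score 662 < 680; DTI 34% ≤ 36%; LTV 59.5% ≤ 80%; employment 49 ≥ 18 mo → does not qualify.

Option A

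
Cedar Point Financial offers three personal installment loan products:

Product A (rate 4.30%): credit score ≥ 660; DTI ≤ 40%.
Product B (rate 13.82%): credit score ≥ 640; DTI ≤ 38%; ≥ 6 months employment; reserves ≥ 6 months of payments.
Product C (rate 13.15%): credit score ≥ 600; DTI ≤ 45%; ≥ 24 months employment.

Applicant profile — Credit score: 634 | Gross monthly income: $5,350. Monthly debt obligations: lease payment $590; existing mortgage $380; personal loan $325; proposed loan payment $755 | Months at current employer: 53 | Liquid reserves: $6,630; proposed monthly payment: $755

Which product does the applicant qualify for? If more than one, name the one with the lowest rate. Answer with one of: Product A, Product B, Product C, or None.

Product C

Total debts = (590 + 380 + 325 + 755) = 2,050; DTI = 2,050/5,350 = 38.3%.
Reserves = 6,630/755 = 8.8 months.
Product A: score 634 < 660; DTI 38.3% ≤ 40% → does not qualify.
Product B: score 634 < 640; DTI 38.3% > 38%; employment 53 ≥ 6 mo; reserves 8.8 ≥ 6 mo → does not qualify.
Product C: score 634 ≥ 600; DTI 38.3% ≤ 45%; employment 53 ≥ 24 mo → qualifies.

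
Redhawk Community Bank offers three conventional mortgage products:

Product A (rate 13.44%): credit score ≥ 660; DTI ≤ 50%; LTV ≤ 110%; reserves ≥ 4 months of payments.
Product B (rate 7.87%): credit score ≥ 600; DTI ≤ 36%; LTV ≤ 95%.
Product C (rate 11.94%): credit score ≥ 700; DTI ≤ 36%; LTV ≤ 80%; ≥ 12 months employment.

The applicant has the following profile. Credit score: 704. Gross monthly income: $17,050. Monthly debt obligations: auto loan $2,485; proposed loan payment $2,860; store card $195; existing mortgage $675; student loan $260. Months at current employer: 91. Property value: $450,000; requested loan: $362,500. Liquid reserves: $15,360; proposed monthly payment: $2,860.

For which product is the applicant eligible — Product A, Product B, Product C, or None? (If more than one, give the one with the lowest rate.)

Total debts = (2,485 + 2,860 + 195 + 675 + 260) = 6,475; DTI = 6,475/17,050 = 38%.
LTV = 362,500/450,000 = 80.6%.
Reserves = 15,360/2,860 = 5.4 months.
Product A: score 704 ≥ 660; DTI 38% ≤ 50%; LTV 80.6% ≤ 110%; reserves 5.4 ≥ 4 mo → qualifies.
Product B: score 704 ≥ 600; DTI 38% > 36%; LTV 80.6% ≤ 95% → does not qualify.
Product C: score 704 ≥ 700; DTI 38% > 36%; LTV 80.6% > 80%; employment 91 ≥ 12 mo → does not qualify.

Product A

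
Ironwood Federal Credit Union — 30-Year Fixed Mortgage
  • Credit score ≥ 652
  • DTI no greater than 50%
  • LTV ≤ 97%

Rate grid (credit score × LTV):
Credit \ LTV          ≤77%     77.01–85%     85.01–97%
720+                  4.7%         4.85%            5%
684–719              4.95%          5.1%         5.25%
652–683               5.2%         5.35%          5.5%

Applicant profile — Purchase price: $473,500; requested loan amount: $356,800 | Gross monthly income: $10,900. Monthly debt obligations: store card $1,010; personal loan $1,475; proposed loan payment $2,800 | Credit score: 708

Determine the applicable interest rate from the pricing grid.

4.95%

Credit score 708 ≥ 652; Total monthly debts = (1,010 + 1,475 + 2,800) = 5,285. DTI: 5,285 ÷ 10,900 = 48.5%, within the 50% cap
LTV = 356,800/473,500 = 75.4% ≤ 97%
Credit 708 → row 684–719; LTV 75.4% → column ≤77%. Grid cell → 4.95%.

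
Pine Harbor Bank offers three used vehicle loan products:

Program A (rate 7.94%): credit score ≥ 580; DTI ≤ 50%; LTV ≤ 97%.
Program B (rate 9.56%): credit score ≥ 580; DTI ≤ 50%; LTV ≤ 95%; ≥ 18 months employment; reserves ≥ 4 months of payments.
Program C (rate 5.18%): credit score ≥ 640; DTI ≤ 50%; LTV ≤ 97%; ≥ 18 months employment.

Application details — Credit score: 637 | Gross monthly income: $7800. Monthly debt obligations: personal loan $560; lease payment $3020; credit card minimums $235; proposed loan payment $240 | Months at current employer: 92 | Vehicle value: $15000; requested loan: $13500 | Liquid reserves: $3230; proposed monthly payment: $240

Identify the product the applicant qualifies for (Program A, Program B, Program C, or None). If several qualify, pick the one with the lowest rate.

None

Total debts = (560 + 3,020 + 235 + 240) = 4,055; DTI = 4,055/7,800 = 52%.
LTV = 13,500/15,000 = 90%.
Reserves = 3,230/240 = 13.5 months.
Program A: score 637 ≥ 580; DTI 52% > 50%; LTV 90% ≤ 97% → does not qualify.
Program B: score 637 ≥ 580; DTI 52% > 50%; LTV 90% ≤ 95%; employment 92 ≥ 18 mo; reserves 13.5 ≥ 4 mo → does not qualify.
Program C: score 637 < 640; DTI 52% > 50%; LTV 90% ≤ 97%; employment 92 ≥ 18 mo → does not qualify.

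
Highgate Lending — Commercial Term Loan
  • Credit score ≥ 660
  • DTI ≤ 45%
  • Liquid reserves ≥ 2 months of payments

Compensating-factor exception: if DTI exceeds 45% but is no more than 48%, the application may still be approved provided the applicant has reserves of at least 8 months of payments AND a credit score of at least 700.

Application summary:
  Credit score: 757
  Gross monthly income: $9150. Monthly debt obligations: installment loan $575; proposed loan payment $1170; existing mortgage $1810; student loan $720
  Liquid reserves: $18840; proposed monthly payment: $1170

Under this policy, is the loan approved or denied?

Credit score 757 ≥ 660 (meets base)
Total debts = (575 + 1,170 + 1,810 + 720) = 4,275. DTI = 4,275/9,150 = 46.7% > 45% — standard DTI limit exceeded.
Liquid reserves cover 18,840/1,170 = 16.1 months — ≥ 2 required
DTI 46.7% is within the 45%–48% exception band; checking compensating factors.
Override check — reserves: 16.1 mo (ok); score: 757 (ok).
Both override conditions satisfied; DTI exception granted.

Approved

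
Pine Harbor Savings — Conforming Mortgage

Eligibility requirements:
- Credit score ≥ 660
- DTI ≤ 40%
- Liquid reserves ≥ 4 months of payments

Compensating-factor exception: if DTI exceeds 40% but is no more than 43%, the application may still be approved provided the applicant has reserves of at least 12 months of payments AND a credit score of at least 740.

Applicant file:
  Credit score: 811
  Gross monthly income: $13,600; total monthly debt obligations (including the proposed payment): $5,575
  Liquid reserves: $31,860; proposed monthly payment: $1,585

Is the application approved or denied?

Approved

Credit score 811 ≥ 660 (meets base)
DTI = 5,575/13,600 = 41% > 40% — standard DTI limit exceeded.
Reserves: 31,860 ÷ 1,585 = 20.1 months (meets 4-month minimum)
DTI 41% is within the 40%–43% exception band; checking compensating factors.
Reserves 20.1 ≥ 12 months; credit score 811 ≥ 740.
Both compensating conditions met → exception applies.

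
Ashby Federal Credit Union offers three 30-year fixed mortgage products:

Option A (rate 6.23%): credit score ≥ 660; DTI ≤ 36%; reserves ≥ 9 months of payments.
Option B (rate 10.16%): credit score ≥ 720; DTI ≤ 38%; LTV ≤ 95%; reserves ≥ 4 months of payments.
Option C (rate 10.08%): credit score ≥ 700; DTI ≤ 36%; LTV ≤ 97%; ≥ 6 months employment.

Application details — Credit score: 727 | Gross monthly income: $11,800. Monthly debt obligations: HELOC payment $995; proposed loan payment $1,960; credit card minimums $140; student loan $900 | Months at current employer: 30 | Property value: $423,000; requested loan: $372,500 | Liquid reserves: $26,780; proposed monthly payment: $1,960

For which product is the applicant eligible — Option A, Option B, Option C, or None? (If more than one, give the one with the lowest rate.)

Option A

Total debts = (995 + 1,960 + 140 + 900) = 3,995; DTI = 3,995/11,800 = 33.9%.
LTV = 372,500/423,000 = 88.1%.
Reserves = 26,780/1,960 = 13.7 months.
Option A: score 727 ≥ 660; DTI 33.9% ≤ 36%; reserves 13.7 ≥ 9 mo → qualifies.
Option B: score 727 ≥ 720; DTI 33.9% ≤ 38%; LTV 88.1% ≤ 95%; reserves 13.7 ≥ 4 mo → qualifies.
Option C: score 727 ≥ 700; DTI 33.9% ≤ 36%; LTV 88.1% ≤ 97%; employment 30 ≥ 6 mo → qualifies.
Qualifying: Option A, Option B, Option C. Lowest rate is 6.23% → Option A.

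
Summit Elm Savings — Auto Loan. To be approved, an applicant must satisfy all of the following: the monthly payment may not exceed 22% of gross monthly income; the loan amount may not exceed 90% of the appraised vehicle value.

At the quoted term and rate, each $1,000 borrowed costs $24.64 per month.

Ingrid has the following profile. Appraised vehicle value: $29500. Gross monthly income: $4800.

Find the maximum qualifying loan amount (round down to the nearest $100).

$26,500

Payment cap: 22% × $4,800 = $1,056/month.
At $24.64 per $1,000, that supports 1,056/24.64 × 1,000 ≈ $42,857 → $42,800.
LTV cap: 90% × $29,500 = $26,550 → $26,500.
Binding constraint: loan-to-value.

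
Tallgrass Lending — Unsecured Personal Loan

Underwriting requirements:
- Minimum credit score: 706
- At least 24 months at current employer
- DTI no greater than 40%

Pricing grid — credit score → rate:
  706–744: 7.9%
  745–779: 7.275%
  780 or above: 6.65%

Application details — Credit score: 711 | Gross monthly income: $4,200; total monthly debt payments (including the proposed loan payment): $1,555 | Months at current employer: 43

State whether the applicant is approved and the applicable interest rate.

Credit score 711 ≥ 706 (meets minimum)
Debt-to-income = 1,555/4,200 = 37% — meets 40% limit
Employment 43 ≥ 24 months
All requirements met. Score 711 falls in the 706–744 tier → 7.9%.

Approved at 7.9%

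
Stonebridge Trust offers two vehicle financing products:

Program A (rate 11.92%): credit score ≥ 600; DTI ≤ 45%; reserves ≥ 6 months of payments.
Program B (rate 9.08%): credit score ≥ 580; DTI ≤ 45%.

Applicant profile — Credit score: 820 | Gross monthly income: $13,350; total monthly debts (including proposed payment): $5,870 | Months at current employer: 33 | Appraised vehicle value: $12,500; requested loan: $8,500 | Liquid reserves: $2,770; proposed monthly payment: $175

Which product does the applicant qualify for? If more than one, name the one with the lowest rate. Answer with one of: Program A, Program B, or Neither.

Program B

DTI = 5,870/13,350 = 44%.
LTV = 8,500/12,500 = 68%.
Reserves = 2,770/175 = 15.8 months.
Program A: score 820 ≥ 600; DTI 44% ≤ 45%; reserves 15.8 ≥ 6 mo → qualifies.
Program B: score 820 ≥ 580; DTI 44% ≤ 45% → qualifies.
Qualifying: Program A, Program B. Lowest rate is 9.08% → Program B.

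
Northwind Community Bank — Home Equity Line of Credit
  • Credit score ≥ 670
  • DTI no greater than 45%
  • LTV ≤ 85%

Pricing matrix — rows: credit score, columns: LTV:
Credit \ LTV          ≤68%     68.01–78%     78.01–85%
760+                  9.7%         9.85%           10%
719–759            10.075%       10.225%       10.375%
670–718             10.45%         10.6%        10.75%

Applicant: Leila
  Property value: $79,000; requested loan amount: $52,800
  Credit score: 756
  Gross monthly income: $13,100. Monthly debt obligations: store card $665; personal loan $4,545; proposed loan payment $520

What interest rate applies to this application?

Credit score 756 ≥ 670; Total monthly debts = (665 + 4,545 + 520) = 5,730. Debt-to-income = 5,730/13,100 = 43.7% — meets 45% limit
LTV = 52,800/79,000 = 66.8% ≤ 85%
Score 756 is in the 719–759 band; LTV 66.8% is in the ≤68% band → 10.075%.

10.075%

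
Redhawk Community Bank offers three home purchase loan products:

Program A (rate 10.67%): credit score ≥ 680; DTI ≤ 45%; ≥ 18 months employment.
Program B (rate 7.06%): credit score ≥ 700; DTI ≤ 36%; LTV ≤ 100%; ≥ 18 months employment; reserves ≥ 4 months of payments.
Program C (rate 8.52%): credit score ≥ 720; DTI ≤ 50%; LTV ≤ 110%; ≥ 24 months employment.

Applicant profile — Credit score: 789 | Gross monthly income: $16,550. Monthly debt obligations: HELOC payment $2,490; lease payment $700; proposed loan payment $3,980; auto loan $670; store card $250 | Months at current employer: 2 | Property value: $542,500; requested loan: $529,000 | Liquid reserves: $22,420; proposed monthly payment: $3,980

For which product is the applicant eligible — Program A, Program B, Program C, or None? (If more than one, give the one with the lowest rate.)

Total debts = (2,490 + 700 + 3,980 + 670 + 250) = 8,090; DTI = 8,090/16,550 = 48.9%.
LTV = 529,000/542,500 = 97.5%.
Reserves = 22,420/3,980 = 5.6 months.
Program A: score 789 ≥ 680; DTI 48.9% > 45%; employment 2 < 18 mo → does not qualify.
Program B: score 789 ≥ 700; DTI 48.9% > 36%; LTV 97.5% ≤ 100%; employment 2 < 18 mo; reserves 5.6 ≥ 4 mo → does not qualify.
Program C: score 789 ≥ 720; DTI 48.9% ≤ 50%; LTV 97.5% ≤ 110%; employment 2 < 24 mo → does not qualify.

None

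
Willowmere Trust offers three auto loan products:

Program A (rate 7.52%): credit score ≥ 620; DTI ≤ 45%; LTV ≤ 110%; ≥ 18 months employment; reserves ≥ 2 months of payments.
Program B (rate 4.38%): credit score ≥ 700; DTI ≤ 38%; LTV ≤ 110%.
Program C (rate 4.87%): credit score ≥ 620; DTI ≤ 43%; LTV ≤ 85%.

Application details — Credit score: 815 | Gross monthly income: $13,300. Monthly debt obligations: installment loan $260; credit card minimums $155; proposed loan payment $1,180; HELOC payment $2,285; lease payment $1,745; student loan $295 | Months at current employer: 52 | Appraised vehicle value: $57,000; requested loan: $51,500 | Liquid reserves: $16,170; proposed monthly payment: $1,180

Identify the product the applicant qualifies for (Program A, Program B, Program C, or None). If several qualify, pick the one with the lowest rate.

Total debts = (260 + 155 + 1,180 + 2,285 + 1,745 + 295) = 5,920; DTI = 5,920/13,300 = 44.5%.
LTV = 51,500/57,000 = 90.4%.
Reserves = 16,170/1,180 = 13.7 months.
Program A: score 815 ≥ 620; DTI 44.5% ≤ 45%; LTV 90.4% ≤ 110%; employment 52 ≥ 18 mo; reserves 13.7 ≥ 2 mo → qualifies.
Program B: score 815 ≥ 700; DTI 44.5% > 38%; LTV 90.4% ≤ 110% → does not qualify.
Program C: score 815 ≥ 620; DTI 44.5% > 43%; LTV 90.4% > 85% → does not qualify.

Program A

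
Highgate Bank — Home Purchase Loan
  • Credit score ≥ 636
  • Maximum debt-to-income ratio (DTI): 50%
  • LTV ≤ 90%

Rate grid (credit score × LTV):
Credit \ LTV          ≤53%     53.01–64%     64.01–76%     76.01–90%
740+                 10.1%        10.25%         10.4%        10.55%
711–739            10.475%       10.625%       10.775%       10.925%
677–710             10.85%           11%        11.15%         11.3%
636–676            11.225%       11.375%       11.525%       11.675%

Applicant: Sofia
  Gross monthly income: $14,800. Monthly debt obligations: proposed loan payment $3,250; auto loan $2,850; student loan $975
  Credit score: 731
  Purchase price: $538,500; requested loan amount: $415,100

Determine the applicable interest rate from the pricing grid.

10.925%

Credit score 731 ≥ 636; Total monthly debts = (3,250 + 2,850 + 975) = 7,075. DTI = 7,075/14,800 = 47.8% ≤ 50%
LTV: 415,100 ÷ 538,500 = 77.1%, within 90% cap
Score 731 is in the 711–739 band; LTV 77.1% is in the 76.01–90% band → 10.925%.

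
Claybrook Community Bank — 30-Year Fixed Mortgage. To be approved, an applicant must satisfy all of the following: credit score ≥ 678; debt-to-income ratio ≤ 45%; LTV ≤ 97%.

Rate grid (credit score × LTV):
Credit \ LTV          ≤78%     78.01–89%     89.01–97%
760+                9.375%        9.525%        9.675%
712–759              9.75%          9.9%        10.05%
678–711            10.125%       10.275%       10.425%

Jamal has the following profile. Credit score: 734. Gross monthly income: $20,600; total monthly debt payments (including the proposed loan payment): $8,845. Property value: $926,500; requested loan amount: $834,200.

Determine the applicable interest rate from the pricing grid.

10.05%

Credit score 734 ≥ 678; Debt-to-income = 8,845/20,600 = 42.9% — meets 45% limit
LTV = 834,200/926,500 = 90% ≤ 97%
Row: 734 falls in 712–759. Column: 90% falls in 89.01–97%. Rate = 10.05%.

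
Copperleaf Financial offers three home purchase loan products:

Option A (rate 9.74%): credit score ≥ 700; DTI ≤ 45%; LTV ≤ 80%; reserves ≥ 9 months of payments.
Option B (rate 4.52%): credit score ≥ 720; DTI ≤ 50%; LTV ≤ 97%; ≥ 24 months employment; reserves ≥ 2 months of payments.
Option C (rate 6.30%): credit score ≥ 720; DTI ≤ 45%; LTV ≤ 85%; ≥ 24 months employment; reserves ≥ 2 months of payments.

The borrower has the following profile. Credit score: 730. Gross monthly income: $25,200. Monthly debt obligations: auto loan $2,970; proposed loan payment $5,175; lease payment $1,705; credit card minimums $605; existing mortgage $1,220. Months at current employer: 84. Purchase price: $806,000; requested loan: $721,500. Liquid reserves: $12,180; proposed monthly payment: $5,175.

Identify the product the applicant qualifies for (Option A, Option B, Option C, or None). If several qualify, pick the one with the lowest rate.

Total debts = (2,970 + 5,175 + 1,705 + 605 + 1,220) = 11,675; DTI = 11,675/25,200 = 46.3%.
LTV = 721,500/806,000 = 89.5%.
Reserves = 12,180/5,175 = 2.4 months.
Option A: score 730 ≥ 700; DTI 46.3% > 45%; LTV 89.5% > 80%; reserves 2.4 < 9 mo → does not qualify.
Option B: score 730 ≥ 720; DTI 46.3% ≤ 50%; LTV 89.5% ≤ 97%; employment 84 ≥ 24 mo; reserves 2.4 ≥ 2 mo → qualifies.
Option C: score 730 ≥ 720; DTI 46.3% > 45%; LTV 89.5% > 85%; employment 84 ≥ 24 mo; reserves 2.4 ≥ 2 mo → does not qualify.

Option B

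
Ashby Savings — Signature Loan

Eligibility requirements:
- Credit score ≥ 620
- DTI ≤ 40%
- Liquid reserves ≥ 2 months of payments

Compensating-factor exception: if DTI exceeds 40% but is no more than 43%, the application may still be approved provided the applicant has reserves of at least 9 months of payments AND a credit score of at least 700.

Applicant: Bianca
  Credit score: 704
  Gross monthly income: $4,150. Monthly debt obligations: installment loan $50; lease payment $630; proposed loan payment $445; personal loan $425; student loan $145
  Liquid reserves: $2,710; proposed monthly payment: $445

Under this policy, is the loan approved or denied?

Credit score 704 ≥ 620 (meets base)
Total debts = (50 + 630 + 445 + 425 + 145) = 1,695. DTI: 1,695 ÷ 4,150 = 40.8%, over the 40% base limit.
Reserves: 2,710 ÷ 445 = 6.1 months (meets 2-month minimum)
DTI 40.8% is within the 40%–43% exception band; checking compensating factors.
Override check — reserves: 6.1 mo (short of 9); score: 704 (ok).
Compensating-factor requirement not fully met.

Denied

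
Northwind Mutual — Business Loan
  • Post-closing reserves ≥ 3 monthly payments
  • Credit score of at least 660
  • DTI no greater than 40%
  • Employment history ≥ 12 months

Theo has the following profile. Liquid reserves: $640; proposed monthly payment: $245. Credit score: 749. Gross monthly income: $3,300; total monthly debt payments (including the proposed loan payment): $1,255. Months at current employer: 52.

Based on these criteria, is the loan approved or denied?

Denied

Liquid reserves cover 640/245 = 2.6 months — < 3 required
Credit score 749 ≥ 660 (meets)
DTI = 1,255/3,300 = 38% ≤ 40%
Employment 52 ≥ 12 months
Fails on reserves.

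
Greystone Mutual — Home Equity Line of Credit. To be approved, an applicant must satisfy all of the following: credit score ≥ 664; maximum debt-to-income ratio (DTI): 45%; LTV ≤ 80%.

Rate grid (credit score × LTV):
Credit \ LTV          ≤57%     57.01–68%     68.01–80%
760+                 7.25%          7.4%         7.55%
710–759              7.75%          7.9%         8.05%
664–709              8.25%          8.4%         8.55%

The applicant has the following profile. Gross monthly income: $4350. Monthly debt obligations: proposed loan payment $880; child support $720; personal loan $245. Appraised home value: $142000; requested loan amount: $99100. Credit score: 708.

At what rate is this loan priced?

8.55%

Credit score 708 ≥ 664; Total monthly debts = (880 + 720 + 245) = 1,845. DTI: 1,845 ÷ 4,350 = 42.4%, within the 45% cap
LTV = 99,100/142,000 = 69.8% ≤ 80%
Row: 708 falls in 664–709. Column: 69.8% falls in 68.01–80%. Rate = 8.55%.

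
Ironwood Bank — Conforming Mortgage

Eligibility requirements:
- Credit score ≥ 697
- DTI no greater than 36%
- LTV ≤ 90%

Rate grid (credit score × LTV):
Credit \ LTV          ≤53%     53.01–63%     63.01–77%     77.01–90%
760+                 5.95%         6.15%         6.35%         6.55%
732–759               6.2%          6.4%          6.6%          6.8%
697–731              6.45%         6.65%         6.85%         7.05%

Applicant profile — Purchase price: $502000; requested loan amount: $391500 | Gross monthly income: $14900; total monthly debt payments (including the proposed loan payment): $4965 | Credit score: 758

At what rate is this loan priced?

6.8%

Credit score 758 ≥ 697; Debt-to-income = 4,965/14,900 = 33.3% — meets 36% limit
Loan-to-value = 391,500/502,000 = 78% — pass (90% max)
Row: 758 falls in 732–759. Column: 78% falls in 77.01–90%. Rate = 6.8%.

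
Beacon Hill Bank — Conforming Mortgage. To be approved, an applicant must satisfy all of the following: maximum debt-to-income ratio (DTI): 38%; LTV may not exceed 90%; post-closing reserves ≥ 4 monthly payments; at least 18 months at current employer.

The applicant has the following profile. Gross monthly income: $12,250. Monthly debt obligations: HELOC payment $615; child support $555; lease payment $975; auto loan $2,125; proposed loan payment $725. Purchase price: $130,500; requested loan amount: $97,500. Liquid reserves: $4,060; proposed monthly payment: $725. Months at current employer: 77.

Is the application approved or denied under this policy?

Total monthly debts = (615 + 555 + 975 + 2,125 + 725) = 4,995. DTI = 4,995/12,250 = 40.8% > 38%
LTV = 97,500/130,500 = 74.7% ≤ 90%
Reserves = 4,060/725 = 5.6 months ≥ 4
Employment 77 ≥ 18 months
Fails on DTI.

Denied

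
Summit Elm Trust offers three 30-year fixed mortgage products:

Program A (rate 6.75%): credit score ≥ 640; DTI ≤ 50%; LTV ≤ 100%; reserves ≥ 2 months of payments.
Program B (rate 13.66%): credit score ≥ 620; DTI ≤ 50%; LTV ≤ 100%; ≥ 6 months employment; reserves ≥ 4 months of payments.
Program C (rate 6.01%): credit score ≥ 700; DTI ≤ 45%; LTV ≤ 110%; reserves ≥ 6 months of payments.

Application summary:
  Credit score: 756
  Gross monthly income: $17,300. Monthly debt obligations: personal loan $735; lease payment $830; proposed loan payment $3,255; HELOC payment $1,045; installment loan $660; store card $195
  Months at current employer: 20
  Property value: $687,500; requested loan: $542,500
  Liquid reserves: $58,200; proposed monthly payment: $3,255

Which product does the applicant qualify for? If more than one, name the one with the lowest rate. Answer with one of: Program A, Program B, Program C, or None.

Total debts = (735 + 830 + 3,255 + 1,045 + 660 + 195) = 6,720; DTI = 6,720/17,300 = 38.8%.
LTV = 542,500/687,500 = 78.9%.
Reserves = 58,200/3,255 = 17.9 months.
Program A: score 756 ≥ 640; DTI 38.8% ≤ 50%; LTV 78.9% ≤ 100%; reserves 17.9 ≥ 2 mo → qualifies.
Program B: score 756 ≥ 620; DTI 38.8% ≤ 50%; LTV 78.9% ≤ 100%; employment 20 ≥ 6 mo; reserves 17.9 ≥ 4 mo → qualifies.
Program C: score 756 ≥ 700; DTI 38.8% ≤ 45%; LTV 78.9% ≤ 110%; reserves 17.9 ≥ 6 mo → qualifies.
Qualifying: Program A, Program B, Program C. Lowest rate is 6.01% → Program C.

Program C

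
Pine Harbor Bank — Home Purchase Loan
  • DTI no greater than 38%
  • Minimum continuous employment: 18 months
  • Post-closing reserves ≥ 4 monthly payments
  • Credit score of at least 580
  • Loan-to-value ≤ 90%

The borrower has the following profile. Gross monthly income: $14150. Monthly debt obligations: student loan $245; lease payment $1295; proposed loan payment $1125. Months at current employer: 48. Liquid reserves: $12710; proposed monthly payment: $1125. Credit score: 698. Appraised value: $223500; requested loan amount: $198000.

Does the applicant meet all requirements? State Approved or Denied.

Approved

Total monthly debts = (245 + 1,295 + 1,125) = 2,665. DTI = 2,665/14,150 = 18.8% ≤ 38%
Employment 48 ≥ 18 months
Reserves: 12,710 ÷ 1,125 = 11.3 months (meets 4-month minimum)
Credit score 698 ≥ 580 (meets)
LTV = 198,000/223,500 = 88.6% ≤ 90%
All criteria satisfied.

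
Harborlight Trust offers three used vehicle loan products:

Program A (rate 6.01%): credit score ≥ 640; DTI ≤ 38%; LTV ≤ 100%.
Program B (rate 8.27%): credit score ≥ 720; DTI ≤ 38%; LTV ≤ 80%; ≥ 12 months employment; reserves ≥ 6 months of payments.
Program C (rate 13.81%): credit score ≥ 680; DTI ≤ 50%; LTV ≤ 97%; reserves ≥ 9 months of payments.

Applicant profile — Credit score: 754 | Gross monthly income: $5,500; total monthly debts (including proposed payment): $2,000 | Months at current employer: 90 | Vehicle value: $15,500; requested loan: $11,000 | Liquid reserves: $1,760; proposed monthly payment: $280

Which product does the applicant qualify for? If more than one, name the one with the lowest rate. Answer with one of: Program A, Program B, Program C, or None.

DTI = 2,000/5,500 = 36.4%.
LTV = 11,000/15,500 = 71%.
Reserves = 1,760/280 = 6.3 months.
Program A: score 754 ≥ 640; DTI 36.4% ≤ 38%; LTV 71% ≤ 100% → qualifies.
Program B: score 754 ≥ 720; DTI 36.4% ≤ 38%; LTV 71% ≤ 80%; employment 90 ≥ 12 mo; reserves 6.3 ≥ 6 mo → qualifies.
Program C: score 754 ≥ 680; DTI 36.4% ≤ 50%; LTV 71% ≤ 97%; reserves 6.3 < 9 mo → does not qualify.
Qualifying: Program A, Program B. Lowest rate is 6.01% → Program A.

Program A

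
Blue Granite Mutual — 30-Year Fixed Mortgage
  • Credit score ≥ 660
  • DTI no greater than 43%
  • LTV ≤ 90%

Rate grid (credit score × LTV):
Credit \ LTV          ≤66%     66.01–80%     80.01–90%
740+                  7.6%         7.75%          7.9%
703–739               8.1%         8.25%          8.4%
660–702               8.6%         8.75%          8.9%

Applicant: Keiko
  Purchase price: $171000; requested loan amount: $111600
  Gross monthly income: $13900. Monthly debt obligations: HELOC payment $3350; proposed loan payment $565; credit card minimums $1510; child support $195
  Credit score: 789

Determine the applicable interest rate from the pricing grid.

7.6%

Credit score 789 ≥ 660; Total monthly debts = (3,350 + 565 + 1,510 + 195) = 5,620. DTI: 5,620 ÷ 13,900 = 40.4%, within the 43% cap
LTV: 111,600 ÷ 171,000 = 65.3%, within 90% cap
Score 789 is in the 740+ band; LTV 65.3% is in the ≤66% band → 7.6%.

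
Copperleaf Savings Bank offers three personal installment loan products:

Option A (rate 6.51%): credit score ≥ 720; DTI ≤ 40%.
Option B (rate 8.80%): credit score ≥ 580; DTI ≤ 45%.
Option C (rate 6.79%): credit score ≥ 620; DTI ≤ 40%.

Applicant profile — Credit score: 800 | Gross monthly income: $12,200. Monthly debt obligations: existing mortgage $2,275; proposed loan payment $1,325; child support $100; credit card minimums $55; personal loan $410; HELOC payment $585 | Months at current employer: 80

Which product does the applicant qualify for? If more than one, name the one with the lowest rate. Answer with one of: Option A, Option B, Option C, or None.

Option A

Total debts = (2,275 + 1,325 + 100 + 55 + 410 + 585) = 4,750; DTI = 4,750/12,200 = 38.9%.
Option A: score 800 ≥ 720; DTI 38.9% ≤ 40% → qualifies.
Option B: score 800 ≥ 580; DTI 38.9% ≤ 45% → qualifies.
Option C: score 800 ≥ 620; DTI 38.9% ≤ 40% → qualifies.
Qualifying: Option A, Option B, Option C. Lowest rate is 6.51% → Option A.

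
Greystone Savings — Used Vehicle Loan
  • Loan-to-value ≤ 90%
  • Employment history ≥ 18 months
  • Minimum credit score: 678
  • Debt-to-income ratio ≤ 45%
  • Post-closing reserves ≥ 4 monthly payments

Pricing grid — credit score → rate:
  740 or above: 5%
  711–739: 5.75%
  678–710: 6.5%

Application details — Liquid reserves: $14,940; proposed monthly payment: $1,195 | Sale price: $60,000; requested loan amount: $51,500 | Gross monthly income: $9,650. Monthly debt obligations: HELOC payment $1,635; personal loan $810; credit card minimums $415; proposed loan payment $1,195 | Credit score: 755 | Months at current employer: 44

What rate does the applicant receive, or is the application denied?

Credit score 755 ≥ 678 (meets minimum)
Employment 44 ≥ 18 months
LTV: 51,500 ÷ 60,000 = 85.8%, within 90% cap
Reserves = 14,940/1,195 = 12.5 months ≥ 4
Total monthly debts = (1,635 + 810 + 415 + 1,195) = 4,055. Debt-to-income = 4,055/9,650 = 42% — meets 45% limit
All requirements met. Score 755 falls in the 740 or above tier → 5%.

Approved at 5%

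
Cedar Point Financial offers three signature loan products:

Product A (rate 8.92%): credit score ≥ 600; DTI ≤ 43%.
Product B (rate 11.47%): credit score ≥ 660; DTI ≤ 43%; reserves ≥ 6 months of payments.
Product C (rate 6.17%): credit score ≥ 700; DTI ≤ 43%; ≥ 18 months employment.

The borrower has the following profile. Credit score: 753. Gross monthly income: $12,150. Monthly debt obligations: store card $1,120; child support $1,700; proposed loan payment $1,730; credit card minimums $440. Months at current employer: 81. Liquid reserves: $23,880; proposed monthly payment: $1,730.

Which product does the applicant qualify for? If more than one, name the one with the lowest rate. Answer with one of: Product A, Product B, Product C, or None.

Product C

Total debts = (1,120 + 1,700 + 1,730 + 440) = 4,990; DTI = 4,990/12,150 = 41.1%.
Reserves = 23,880/1,730 = 13.8 months.
Product A: score 753 ≥ 600; DTI 41.1% ≤ 43% → qualifies.
Product B: score 753 ≥ 660; DTI 41.1% ≤ 43%; reserves 13.8 ≥ 6 mo → qualifies.
Product C: score 753 ≥ 700; DTI 41.1% ≤ 43%; employment 81 ≥ 18 mo → qualifies.
Qualifying: Product A, Product B, Product C. Lowest rate is 6.17% → Product C.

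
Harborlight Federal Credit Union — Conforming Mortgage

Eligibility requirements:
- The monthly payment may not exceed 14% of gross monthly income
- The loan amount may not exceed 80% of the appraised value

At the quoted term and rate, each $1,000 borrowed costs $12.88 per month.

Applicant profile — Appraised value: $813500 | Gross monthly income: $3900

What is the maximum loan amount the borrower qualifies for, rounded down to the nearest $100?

$42,300

Payment cap: 14% × $3,900 = $546/month.
At $12.88 per $1,000, that supports 546/12.88 × 1,000 ≈ $42,391 → $42,300.
LTV cap: 80% × $813,500 = $650,800 → $650,800.
Binding constraint: payment-to-income.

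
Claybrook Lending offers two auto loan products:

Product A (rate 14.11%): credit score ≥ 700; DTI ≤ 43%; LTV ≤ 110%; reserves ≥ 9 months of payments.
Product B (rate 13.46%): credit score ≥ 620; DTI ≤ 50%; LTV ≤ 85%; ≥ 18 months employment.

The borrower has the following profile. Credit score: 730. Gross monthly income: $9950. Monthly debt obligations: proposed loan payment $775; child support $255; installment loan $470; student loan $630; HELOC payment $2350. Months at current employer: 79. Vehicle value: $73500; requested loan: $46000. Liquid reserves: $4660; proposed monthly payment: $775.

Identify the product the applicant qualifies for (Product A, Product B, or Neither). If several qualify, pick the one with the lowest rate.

Total debts = (775 + 255 + 470 + 630 + 2,350) = 4,480; DTI = 4,480/9,950 = 45%.
LTV = 46,000/73,500 = 62.6%.
Reserves = 4,660/775 = 6.0 months.
Product A: score 730 ≥ 700; DTI 45% > 43%; LTV 62.6% ≤ 110%; reserves 6.0 < 9 mo → does not qualify.
Product B: score 730 ≥ 620; DTI 45% ≤ 50%; LTV 62.6% ≤ 85%; employment 79 ≥ 18 mo → qualifies.

Product B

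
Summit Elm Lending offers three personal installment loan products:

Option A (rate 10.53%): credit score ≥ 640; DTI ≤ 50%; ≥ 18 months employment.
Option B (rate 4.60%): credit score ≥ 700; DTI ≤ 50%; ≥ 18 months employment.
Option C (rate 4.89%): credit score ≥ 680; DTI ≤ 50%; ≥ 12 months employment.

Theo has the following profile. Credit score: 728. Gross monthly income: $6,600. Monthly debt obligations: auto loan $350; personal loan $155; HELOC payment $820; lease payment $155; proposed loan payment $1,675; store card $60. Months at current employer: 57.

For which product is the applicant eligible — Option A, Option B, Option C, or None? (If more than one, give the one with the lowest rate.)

Option B

Total debts = (350 + 155 + 820 + 155 + 1,675 + 60) = 3,215; DTI = 3,215/6,600 = 48.7%.
Option A: score 728 ≥ 640; DTI 48.7% ≤ 50%; employment 57 ≥ 18 mo → qualifies.
Option B: score 728 ≥ 700; DTI 48.7% ≤ 50%; employment 57 ≥ 18 mo → qualifies.
Option C: score 728 ≥ 680; DTI 48.7% ≤ 50%; employment 57 ≥ 12 mo → qualifies.
Qualifying: Option A, Option B, Option C. Lowest rate is 4.60% → Option B.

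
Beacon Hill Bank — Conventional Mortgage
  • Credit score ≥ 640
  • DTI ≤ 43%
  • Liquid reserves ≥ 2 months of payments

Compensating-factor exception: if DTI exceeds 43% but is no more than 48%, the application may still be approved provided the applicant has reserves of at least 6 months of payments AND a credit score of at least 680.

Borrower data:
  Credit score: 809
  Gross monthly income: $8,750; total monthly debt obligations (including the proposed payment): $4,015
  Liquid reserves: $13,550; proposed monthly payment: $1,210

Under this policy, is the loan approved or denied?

Credit score 809 ≥ 640 (meets base)
DTI: 4,015 ÷ 8,750 = 45.9%, over the 43% base limit.
Liquid reserves cover 13,550/1,210 = 11.2 months — ≥ 2 required
DTI 45.9% is within the 43%–48% exception band; checking compensating factors.
Reserves 11.2 ≥ 6 months; credit score 809 ≥ 680.
Both override conditions satisfied; DTI exception granted.

Approved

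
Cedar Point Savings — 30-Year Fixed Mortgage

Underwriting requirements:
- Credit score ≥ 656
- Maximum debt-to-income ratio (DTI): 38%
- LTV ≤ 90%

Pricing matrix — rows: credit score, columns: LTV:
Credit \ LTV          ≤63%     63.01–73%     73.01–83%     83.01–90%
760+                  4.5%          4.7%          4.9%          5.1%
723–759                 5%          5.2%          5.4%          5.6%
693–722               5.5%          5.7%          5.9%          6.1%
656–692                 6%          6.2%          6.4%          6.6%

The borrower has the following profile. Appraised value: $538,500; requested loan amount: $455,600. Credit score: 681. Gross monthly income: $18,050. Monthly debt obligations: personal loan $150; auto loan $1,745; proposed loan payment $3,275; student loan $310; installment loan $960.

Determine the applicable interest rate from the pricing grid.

6.6%

Credit score 681 ≥ 656; Total monthly debts = (150 + 1,745 + 3,275 + 310 + 960) = 6,440. DTI = 6,440/18,050 = 35.7% ≤ 38%
LTV = 455,600/538,500 = 84.6% ≤ 90%
Score 681 is in the 656–692 band; LTV 84.6% is in the 83.01–90% band → 6.6%.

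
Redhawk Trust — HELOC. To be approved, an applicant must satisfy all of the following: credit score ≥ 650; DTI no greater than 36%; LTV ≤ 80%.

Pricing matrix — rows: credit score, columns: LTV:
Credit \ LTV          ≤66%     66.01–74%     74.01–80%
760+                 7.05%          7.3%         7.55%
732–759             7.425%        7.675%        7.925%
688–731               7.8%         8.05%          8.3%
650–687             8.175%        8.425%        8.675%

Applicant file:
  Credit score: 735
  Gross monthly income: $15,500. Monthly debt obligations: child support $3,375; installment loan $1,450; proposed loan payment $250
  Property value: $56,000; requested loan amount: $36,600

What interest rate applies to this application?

Credit score 735 ≥ 650; Total monthly debts = (3,375 + 1,450 + 250) = 5,075. DTI = 5,075/15,500 = 32.7% ≤ 36%
Loan-to-value = 36,600/56,000 = 65.4% — pass (80% max)
Row: 735 falls in 732–759. Column: 65.4% falls in ≤66%. Rate = 7.425%.

7.425%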